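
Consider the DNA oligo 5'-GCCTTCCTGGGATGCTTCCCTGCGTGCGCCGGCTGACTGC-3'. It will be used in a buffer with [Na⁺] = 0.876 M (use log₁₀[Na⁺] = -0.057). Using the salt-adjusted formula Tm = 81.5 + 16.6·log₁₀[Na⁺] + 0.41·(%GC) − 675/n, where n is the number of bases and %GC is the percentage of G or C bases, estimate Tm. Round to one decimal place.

Length n = 40. Scanning the sequence gives A=2, T=10, G=13, C=15.
G+C = 28, so %GC = 28/40 × 100 = 70%
Salt term: 16.6 × (-0.057) = -0.946
GC term: 0.41 × 70 = 28.7; length term: −675/40 = −16.875
Tm = 81.5 + (-0.946) + 28.7 − 16.875 = 92.379 → 92.4°C

92.4°C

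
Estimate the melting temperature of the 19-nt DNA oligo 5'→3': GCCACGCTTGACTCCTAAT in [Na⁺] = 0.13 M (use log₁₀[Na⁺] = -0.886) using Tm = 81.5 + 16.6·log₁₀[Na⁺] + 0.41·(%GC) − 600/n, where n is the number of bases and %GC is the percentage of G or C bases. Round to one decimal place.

Length n = 19. Scanning the sequence gives T=5, C=7, A=4, G=3.
G+C = 10, so %GC = 10/19 × 100 = 52.632%
Salt term: 16.6 × (-0.886) = -14.708
GC term: 0.41 × 52.632 = 21.579; length term: −600/19 = −31.579
Tm = 81.5 + (-14.708) + 21.579 − 31.579 = 56.792 → 56.8°C

56.8°C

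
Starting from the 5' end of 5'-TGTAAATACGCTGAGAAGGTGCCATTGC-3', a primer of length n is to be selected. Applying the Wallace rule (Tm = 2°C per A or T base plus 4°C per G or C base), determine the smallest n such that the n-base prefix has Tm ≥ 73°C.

First 25 bases: TGTAAATACGCTGAGAAGGTGCCAT → Tm = 72°C (< 73°C)
First 26 bases: TGTAAATACGCTGAGAAGGTGCCATT → Tm = 74°C (≥ 73°C)
Since every base adds ≥2°C, Tm only increases with n, so the threshold is first crossed at n = 26.

n = 26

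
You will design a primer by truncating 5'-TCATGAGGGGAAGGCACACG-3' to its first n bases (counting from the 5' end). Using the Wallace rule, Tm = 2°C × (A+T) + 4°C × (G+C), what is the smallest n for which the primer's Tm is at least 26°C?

n = 9

First 8 bases: TCATGAGG → Tm = 24°C (< 26°C)
First 9 bases: TCATGAGGG → Tm = 28°C (≥ 26°C)
Since every base adds ≥2°C, Tm only increases with n, so the threshold is first crossed at n = 9.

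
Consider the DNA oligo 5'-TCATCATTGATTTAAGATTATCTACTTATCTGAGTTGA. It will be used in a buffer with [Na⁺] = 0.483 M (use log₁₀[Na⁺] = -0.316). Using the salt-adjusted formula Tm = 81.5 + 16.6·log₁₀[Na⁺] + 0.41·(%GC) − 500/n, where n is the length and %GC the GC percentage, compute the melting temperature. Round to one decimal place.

Length n = 38. Scanning the sequence gives C=5, A=11, T=17, G=5.
G+C = 10, so %GC = 10/38 × 100 = 26.316%
Salt term: 16.6 × (-0.316) = -5.246
GC term: 0.41 × 26.316 = 10.79; length term: −500/38 = −13.158
Tm = 81.5 + (-5.246) + 10.79 − 13.158 = 73.886 → 73.9°C

73.9°C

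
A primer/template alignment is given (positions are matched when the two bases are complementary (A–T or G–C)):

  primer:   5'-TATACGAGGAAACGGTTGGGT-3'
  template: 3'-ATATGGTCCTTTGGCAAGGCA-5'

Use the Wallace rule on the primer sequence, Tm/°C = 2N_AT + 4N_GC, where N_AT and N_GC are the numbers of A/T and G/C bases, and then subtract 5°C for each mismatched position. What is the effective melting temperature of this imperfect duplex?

Primer base counts: A=6, T=5, G=8, C=2 → A+T=11, G+C=10
Perfect-match Tm = 2(11) + 4(10) = 22 + 40 = 62°C
Mismatches (positions where the bases are not complementary): 4 (at positions 6, 14, 18, 19)
Effective Tm = 62 − 4×5 = 62 − 20 = 42°C

42°C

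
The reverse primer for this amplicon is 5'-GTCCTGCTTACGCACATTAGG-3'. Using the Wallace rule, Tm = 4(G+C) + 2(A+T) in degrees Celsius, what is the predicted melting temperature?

Base counts: C=6, G=5, T=6, A=4
AT pairs contribute 10, GC pairs contribute 11.
Tm = 4·11 + 2·10 = 44 + 20 = 64°C

64°C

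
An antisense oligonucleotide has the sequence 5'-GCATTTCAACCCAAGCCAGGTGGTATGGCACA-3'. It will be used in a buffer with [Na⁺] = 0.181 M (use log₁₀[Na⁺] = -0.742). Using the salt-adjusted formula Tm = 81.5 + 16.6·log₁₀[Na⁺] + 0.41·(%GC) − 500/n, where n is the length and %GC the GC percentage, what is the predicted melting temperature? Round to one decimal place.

75.3°C

Length n = 32. G=8, A=9, T=6, C=9
G+C = 17, so %GC = 17/32 × 100 = 53.125%
Salt term: 16.6 × (-0.742) = -12.317
GC term: 0.41 × 53.125 = 21.781; length term: −500/32 = −15.625
Tm = 81.5 + (-12.317) + 21.781 − 15.625 = 75.339 → 75.3°C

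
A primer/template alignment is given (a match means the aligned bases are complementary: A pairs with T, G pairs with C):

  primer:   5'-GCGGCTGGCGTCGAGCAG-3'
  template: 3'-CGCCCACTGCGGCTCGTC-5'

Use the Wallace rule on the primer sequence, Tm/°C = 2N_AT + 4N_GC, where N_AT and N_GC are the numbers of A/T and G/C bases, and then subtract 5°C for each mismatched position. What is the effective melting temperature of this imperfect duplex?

49°C

Primer base counts: A=2, T=2, G=9, C=5 → A+T=4, G+C=14
Perfect-match Tm = 2(4) + 4(14) = 8 + 56 = 64°C
Mismatches (positions where the bases are not complementary): 3 (at positions 5, 8, 11)
Effective Tm = 64 − 3×5 = 64 − 15 = 49°C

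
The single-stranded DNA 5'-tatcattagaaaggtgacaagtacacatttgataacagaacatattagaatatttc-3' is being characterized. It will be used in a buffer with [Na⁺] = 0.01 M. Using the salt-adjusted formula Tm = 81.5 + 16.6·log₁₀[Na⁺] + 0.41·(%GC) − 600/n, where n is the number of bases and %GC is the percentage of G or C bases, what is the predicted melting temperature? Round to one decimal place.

48.6°C

Length n = 56. T=17, G=8, A=24, C=7
G+C = 15, so %GC = 15/56 × 100 = 26.786%
Salt term: 16.6 × (-2) = -33.2
GC term: 0.41 × 26.786 = 10.982; length term: −600/56 = −10.714
Tm = 81.5 + (-33.2) + 10.982 − 10.714 = 48.568 → 48.6°C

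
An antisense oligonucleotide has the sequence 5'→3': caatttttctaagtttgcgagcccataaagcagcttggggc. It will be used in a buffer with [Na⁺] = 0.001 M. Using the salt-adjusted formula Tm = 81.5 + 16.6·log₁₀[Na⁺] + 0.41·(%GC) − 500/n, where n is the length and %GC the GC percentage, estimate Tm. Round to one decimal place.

38.5°C

Length n = 41. Base counts: G=10, T=12, A=10, C=9
G+C = 19, so %GC = 19/41 × 100 = 46.341%
Salt term: 16.6 × (-3) = -49.8
GC term: 0.41 × 46.341 = 19; length term: −500/41 = −12.195
Tm = 81.5 + (-49.8) + 19 − 12.195 = 38.505 → 38.5°C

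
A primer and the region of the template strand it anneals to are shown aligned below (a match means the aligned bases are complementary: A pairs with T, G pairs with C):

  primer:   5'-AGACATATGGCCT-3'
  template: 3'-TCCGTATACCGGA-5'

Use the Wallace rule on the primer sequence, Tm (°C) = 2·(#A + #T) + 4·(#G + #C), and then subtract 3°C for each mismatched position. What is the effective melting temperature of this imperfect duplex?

35°C

Primer base counts: A=4, T=3, G=3, C=3 → A+T=7, G+C=6
Perfect-match Tm = 2(7) + 4(6) = 14 + 24 = 38°C
Mismatches (positions where the bases are not complementary): 1 (at position 3)
Effective Tm = 38 − 1×3 = 38 − 3 = 35°C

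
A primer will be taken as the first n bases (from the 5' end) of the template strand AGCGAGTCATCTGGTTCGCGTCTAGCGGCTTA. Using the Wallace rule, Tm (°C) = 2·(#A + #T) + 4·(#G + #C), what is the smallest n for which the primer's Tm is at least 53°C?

n = 18

First 17 bases: AGCGAGTCATCTGGTTC → Tm = 52°C (< 53°C)
First 18 bases: AGCGAGTCATCTGGTTCG → Tm = 56°C (≥ 53°C)
Each additional base adds 2°C (A/T) or 4°C (G/C), so Tm is non-decreasing in n; n = 18 is the first length to reach 53°C.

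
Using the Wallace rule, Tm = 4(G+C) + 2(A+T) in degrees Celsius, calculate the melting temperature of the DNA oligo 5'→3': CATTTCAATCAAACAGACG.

C=5, G=2, A=8, T=4
A+T = 12, G+C = 7
Tm = 2×12 + 4×7 = 52°C

52°C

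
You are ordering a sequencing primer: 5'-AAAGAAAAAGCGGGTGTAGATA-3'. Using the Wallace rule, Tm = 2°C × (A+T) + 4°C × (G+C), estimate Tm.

A=11, T=3, C=1, G=7
AT pairs contribute 14, GC pairs contribute 8.
Tm = 2×14 + 4×8 = 60°C

60°C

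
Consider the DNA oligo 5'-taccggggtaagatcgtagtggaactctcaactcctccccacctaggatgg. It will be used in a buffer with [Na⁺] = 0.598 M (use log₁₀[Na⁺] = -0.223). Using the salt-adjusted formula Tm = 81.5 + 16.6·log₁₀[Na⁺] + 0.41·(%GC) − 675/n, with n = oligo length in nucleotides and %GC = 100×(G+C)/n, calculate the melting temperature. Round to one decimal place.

87.1°C

Length n = 51. Counting bases: T=11, G=13, A=12, C=15
G+C = 28, so %GC = 28/51 × 100 = 54.902%
Salt term: 16.6 × (-0.223) = -3.702
GC term: 0.41 × 54.902 = 22.51; length term: −675/51 = −13.235
Tm = 81.5 + (-3.702) + 22.51 − 13.235 = 87.073 → 87.1°C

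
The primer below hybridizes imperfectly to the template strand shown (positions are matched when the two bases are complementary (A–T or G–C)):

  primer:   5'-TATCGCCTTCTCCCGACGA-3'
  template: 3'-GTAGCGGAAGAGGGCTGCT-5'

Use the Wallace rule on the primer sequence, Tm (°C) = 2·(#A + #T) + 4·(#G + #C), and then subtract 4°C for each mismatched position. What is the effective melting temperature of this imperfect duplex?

56°C

Primer base counts: A=3, T=5, G=3, C=8 → A+T=8, G+C=11
Perfect-match Tm = 2(8) + 4(11) = 16 + 44 = 60°C
Mismatches (positions where the bases are not complementary): 1 (at position 1)
Effective Tm = 60 − 1×4 = 60 − 4 = 56°C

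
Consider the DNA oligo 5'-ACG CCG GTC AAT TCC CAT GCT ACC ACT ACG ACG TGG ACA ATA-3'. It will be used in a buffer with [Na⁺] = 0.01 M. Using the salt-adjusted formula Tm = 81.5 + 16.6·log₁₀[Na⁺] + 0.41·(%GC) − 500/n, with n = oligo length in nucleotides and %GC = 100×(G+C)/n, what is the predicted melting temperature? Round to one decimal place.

57.9°C

Length n = 42. Base counts: T=8, A=12, C=14, G=8
G+C = 22, so %GC = 22/42 × 100 = 52.381%
Salt term: 16.6 × (-2) = -33.2
GC term: 0.41 × 52.381 = 21.476; length term: −500/42 = −11.905
Tm = 81.5 + (-33.2) + 21.476 − 11.905 = 57.871 → 57.9°C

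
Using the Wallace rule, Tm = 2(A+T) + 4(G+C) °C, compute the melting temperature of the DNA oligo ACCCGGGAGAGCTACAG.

Scanning the sequence gives G=6, C=5, T=1, A=5.
AT pairs contribute 6, GC pairs contribute 11.
Tm = 4·11 + 2·6 = 44 + 12 = 56°C

56°C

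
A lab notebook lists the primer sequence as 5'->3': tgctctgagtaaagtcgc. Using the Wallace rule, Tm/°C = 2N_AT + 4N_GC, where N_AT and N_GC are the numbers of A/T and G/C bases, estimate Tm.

54°C

Scanning the sequence gives T=5, G=5, C=4, A=4.
So N_AT = 9 and N_GC = 9.
Tm = 2(9) + 4(9) = 18 + 36 = 54°C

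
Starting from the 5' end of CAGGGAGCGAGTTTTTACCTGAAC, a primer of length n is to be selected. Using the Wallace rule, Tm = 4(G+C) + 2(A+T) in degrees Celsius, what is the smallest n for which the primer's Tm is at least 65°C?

First 21 bases: CAGGGAGCGAGTTTTTACCTG → Tm = 64°C (< 65°C)
First 22 bases: CAGGGAGCGAGTTTTTACCTGA → Tm = 66°C (≥ 65°C)
Each additional base adds 2°C (A/T) or 4°C (G/C), so Tm is non-decreasing in n; n = 22 is the first length to reach 65°C.

n = 22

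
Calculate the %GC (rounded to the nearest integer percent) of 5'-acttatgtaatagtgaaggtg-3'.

T=7, C=1, G=6, A=7
G+C = 6 + 1 = 7 out of 21 bases
%GC = 7/21 × 100 = 33.33% ≈ 33%

33%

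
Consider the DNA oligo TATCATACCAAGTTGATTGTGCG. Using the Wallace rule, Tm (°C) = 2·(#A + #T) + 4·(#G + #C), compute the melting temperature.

A=6, C=4, G=5, T=8
A+T = 14, G+C = 9
Tm = 4·9 + 2·14 = 36 + 28 = 64°C

64°C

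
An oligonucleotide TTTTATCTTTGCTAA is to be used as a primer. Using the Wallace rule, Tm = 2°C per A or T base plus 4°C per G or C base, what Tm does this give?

36°C

Scanning the sequence gives A=3, C=2, G=1, T=9.
A+T = 12, G+C = 3
Tm = 2(12) + 4(3) = 24 + 12 = 36°C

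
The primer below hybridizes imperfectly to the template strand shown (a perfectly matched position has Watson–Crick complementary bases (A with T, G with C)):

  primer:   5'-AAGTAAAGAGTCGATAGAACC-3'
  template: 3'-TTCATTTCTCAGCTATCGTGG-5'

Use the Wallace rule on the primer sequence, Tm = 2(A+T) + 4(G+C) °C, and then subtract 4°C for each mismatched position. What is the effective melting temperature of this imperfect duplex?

54°C

Primer base counts: A=10, T=3, G=5, C=3 → A+T=13, G+C=8
Perfect-match Tm = 2(13) + 4(8) = 26 + 32 = 58°C
Mismatches (positions where the bases are not complementary): 1 (at position 18)
Effective Tm = 58 − 1×4 = 58 − 4 = 54°C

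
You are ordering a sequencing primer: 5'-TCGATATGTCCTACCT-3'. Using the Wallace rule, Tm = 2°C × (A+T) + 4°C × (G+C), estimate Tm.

Counting bases: C=5, G=2, T=6, A=3
So N_AT = 9 and N_GC = 7.
Tm = 2(9) + 4(7) = 18 + 28 = 46°C

46°C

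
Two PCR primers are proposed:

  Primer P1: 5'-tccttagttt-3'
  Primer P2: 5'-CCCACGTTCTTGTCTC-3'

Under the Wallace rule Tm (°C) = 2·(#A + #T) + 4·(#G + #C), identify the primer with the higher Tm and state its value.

Primer P1: A+T=7, G+C=3 → Tm = 2(7)+4(3) = 26°C
Primer P2: A+T=7, G+C=9 → Tm = 2(7)+4(9) = 50°C
26°C vs 50°C → primer P2 is higher.

Primer P2, 50°C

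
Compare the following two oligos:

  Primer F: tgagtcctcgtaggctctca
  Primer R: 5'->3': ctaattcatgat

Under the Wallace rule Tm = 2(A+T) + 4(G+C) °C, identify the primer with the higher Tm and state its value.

Primer F, 62°C

Primer F: A+T=9, G+C=11 → Tm = 2(9)+4(11) = 62°C
Primer R: A+T=9, G+C=3 → Tm = 2(9)+4(3) = 30°C
62°C vs 30°C → primer F is higher.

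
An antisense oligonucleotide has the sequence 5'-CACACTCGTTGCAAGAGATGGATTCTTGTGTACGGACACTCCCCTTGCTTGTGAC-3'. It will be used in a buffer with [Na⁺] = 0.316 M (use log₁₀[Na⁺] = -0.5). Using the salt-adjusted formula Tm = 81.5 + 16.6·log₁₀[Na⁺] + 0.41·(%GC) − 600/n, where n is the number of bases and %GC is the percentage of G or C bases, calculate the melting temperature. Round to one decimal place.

83.2°C

Length n = 55. Scanning the sequence gives G=13, T=16, C=15, A=11.
G+C = 28, so %GC = 28/55 × 100 = 50.909%
Salt term: 16.6 × (-0.5) = -8.3
GC term: 0.41 × 50.909 = 20.873; length term: −600/55 = −10.909
Tm = 81.5 + (-8.3) + 20.873 − 10.909 = 83.164 → 83.2°C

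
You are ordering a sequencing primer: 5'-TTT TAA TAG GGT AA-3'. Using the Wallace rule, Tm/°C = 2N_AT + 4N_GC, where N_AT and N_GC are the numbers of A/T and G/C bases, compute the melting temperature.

C=0, T=6, G=3, A=5
A+T = 11, G+C = 3
Tm = 4·3 + 2·11 = 12 + 22 = 34°C

34°C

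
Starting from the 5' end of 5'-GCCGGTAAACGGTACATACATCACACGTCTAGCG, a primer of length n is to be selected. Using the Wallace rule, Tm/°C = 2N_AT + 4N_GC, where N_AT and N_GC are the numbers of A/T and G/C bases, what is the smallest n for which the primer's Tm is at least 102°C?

First 33 bases: GCCGGTAAACGGTACATACATCACACGTCTAGC → Tm = 100°C (< 102°C)
First 34 bases: GCCGGTAAACGGTACATACATCACACGTCTAGCG → Tm = 104°C (≥ 102°C)
Since every base adds ≥2°C, Tm only increases with n, so the threshold is first crossed at n = 34.

n = 34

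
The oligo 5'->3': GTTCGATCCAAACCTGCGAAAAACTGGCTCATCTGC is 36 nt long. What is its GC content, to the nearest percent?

Counting bases: A=10, C=11, G=7, T=8
G+C = 7 + 11 = 18 out of 36 bases
%GC = 18/36 × 100 = 50% ≈ 50%

50%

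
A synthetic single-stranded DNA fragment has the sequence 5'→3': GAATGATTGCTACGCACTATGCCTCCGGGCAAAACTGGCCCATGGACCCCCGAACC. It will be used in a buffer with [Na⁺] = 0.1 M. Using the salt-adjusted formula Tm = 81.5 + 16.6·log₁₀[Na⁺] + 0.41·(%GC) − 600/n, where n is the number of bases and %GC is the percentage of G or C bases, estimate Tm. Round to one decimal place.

Length n = 56. T=9, G=13, C=20, A=14
G+C = 33, so %GC = 33/56 × 100 = 58.929%
Salt term: 16.6 × (-1) = -16.6
GC term: 0.41 × 58.929 = 24.161; length term: −600/56 = −10.714
Tm = 81.5 + (-16.6) + 24.161 − 10.714 = 78.347 → 78.3°C

78.3°C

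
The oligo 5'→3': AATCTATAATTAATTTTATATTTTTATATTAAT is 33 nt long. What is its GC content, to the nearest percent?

3%

T=19, C=1, A=13, G=0
G+C = 0 + 1 = 1 out of 33 bases
%GC = 1/33 × 100 = 3.03% ≈ 3%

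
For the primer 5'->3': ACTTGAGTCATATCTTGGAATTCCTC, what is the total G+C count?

Scanning the sequence gives G=4, T=10, A=6, C=6.
Total G or C: 4 + 6 = 10

10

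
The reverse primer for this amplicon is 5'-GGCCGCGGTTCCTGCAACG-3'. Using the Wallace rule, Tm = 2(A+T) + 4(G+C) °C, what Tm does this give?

66°C

Base counts: G=7, C=7, T=3, A=2
AT pairs contribute 5, GC pairs contribute 14.
Tm = 4·14 + 2·5 = 56 + 10 = 66°C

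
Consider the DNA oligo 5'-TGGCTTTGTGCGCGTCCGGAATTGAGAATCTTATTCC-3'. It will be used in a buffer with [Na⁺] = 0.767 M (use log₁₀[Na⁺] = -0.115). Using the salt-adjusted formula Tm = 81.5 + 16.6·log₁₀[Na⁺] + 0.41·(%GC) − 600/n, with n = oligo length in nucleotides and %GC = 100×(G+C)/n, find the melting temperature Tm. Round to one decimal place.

Length n = 37. Base counts: A=6, G=10, C=8, T=13
G+C = 18, so %GC = 18/37 × 100 = 48.649%
Salt term: 16.6 × (-0.115) = -1.909
GC term: 0.41 × 48.649 = 19.946; length term: −600/37 = −16.216
Tm = 81.5 + (-1.909) + 19.946 − 16.216 = 83.321 → 83.3°C

83.3°C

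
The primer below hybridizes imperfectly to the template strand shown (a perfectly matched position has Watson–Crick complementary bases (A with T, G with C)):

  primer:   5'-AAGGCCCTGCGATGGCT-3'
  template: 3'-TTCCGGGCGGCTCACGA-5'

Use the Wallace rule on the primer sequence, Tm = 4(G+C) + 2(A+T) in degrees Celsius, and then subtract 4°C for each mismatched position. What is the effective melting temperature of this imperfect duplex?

Primer base counts: A=3, T=3, G=6, C=5 → A+T=6, G+C=11
Perfect-match Tm = 2(6) + 4(11) = 12 + 44 = 56°C
Mismatches (positions where the bases are not complementary): 4 (at positions 8, 9, 13, 14)
Effective Tm = 56 − 4×4 = 56 − 16 = 40°C

40°C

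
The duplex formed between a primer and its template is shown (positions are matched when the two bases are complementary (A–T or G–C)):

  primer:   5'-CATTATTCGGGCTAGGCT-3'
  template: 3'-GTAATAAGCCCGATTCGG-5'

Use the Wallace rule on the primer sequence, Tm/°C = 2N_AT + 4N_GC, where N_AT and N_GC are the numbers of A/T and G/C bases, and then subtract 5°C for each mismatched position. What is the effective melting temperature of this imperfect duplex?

Primer base counts: A=3, T=6, G=5, C=4 → A+T=9, G+C=9
Perfect-match Tm = 2(9) + 4(9) = 18 + 36 = 54°C
Mismatches (positions where the bases are not complementary): 2 (at positions 15, 18)
Effective Tm = 54 − 2×5 = 54 − 10 = 44°C

44°C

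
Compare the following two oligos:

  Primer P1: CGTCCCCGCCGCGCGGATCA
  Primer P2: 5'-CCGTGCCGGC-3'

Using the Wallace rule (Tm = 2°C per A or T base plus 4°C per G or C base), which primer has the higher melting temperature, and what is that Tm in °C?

Primer P1, 72°C

Primer P1: A+T=4, G+C=16 → Tm = 2(4)+4(16) = 72°C
Primer P2: A+T=1, G+C=9 → Tm = 2(1)+4(9) = 38°C
72°C vs 38°C → primer P1 is higher.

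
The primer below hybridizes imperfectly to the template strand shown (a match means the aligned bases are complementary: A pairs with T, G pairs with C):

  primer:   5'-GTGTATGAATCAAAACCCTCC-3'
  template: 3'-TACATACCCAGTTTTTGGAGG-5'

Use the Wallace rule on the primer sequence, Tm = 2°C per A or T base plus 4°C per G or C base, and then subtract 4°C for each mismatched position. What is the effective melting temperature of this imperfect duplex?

44°C

Primer base counts: A=7, T=5, G=3, C=6 → A+T=12, G+C=9
Perfect-match Tm = 2(12) + 4(9) = 24 + 36 = 60°C
Mismatches (positions where the bases are not complementary): 4 (at positions 1, 8, 9, 16)
Effective Tm = 60 − 4×4 = 60 − 16 = 44°C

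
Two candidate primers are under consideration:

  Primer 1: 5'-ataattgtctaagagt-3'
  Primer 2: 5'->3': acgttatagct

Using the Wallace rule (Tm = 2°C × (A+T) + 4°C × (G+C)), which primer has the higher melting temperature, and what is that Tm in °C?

Primer 1: A+T=12, G+C=4 → Tm = 2(12)+4(4) = 40°C
Primer 2: A+T=7, G+C=4 → Tm = 2(7)+4(4) = 30°C
40°C vs 30°C → primer 1 is higher.

Primer 1, 40°C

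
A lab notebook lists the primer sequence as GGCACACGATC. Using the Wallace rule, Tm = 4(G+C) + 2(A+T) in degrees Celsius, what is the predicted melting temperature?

Counting bases: C=4, T=1, G=3, A=3
A+T = 4, G+C = 7
Tm = 2×4 + 4×7 = 36°C

36°C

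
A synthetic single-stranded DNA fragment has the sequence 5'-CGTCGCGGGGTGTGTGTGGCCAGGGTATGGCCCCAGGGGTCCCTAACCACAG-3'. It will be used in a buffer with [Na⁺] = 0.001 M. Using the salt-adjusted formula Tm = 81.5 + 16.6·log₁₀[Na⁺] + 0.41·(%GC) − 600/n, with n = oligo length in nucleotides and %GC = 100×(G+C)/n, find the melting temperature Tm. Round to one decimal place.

Length n = 52. Scanning the sequence gives C=15, G=21, T=9, A=7.
G+C = 36, so %GC = 36/52 × 100 = 69.231%
Salt term: 16.6 × (-3) = -49.8
GC term: 0.41 × 69.231 = 28.385; length term: −600/52 = −11.538
Tm = 81.5 + (-49.8) + 28.385 − 11.538 = 48.547 → 48.5°C

48.5°C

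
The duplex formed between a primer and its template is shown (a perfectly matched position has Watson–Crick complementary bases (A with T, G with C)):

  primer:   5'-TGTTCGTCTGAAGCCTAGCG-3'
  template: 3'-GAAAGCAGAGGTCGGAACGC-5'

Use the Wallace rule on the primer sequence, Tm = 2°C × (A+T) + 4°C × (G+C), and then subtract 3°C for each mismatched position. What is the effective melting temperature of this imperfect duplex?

47°C

Primer base counts: A=3, T=6, G=6, C=5 → A+T=9, G+C=11
Perfect-match Tm = 2(9) + 4(11) = 18 + 44 = 62°C
Mismatches (positions where the bases are not complementary): 5 (at positions 1, 2, 10, 11, 17)
Effective Tm = 62 − 5×3 = 62 − 15 = 47°C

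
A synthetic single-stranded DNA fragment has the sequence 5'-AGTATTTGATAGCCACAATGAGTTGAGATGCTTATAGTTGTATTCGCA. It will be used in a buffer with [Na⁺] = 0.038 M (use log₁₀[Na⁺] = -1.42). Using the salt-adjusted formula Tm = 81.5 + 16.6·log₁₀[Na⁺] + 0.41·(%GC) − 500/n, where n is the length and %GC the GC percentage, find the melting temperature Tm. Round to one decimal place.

62.0°C

Length n = 48. Counting bases: T=17, G=11, A=14, C=6
G+C = 17, so %GC = 17/48 × 100 = 35.417%
Salt term: 16.6 × (-1.42) = -23.572
GC term: 0.41 × 35.417 = 14.521; length term: −500/48 = −10.417
Tm = 81.5 + (-23.572) + 14.521 − 10.417 = 62.032 → 62.0°C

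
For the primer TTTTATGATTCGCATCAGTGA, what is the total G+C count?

7

Counting bases: G=4, C=3, T=9, A=5
G+C = 4 + 3 = 7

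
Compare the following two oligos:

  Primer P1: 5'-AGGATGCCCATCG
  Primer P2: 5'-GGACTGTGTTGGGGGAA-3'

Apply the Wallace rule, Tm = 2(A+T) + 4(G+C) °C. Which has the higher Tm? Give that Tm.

Primer P2, 54°C

Primer P1: A+T=5, G+C=8 → Tm = 2(5)+4(8) = 42°C
Primer P2: A+T=7, G+C=10 → Tm = 2(7)+4(10) = 54°C
42°C vs 54°C → primer P2 is higher.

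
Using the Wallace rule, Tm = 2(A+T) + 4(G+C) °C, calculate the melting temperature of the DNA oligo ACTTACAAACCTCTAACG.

50°C

C=6, T=4, A=7, G=1
AT pairs contribute 11, GC pairs contribute 7.
Tm = 4·7 + 2·11 = 28 + 22 = 50°C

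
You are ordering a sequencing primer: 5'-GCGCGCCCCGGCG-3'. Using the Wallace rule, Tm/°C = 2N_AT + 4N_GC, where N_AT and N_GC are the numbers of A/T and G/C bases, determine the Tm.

52°C

Base counts: G=6, C=7, T=0, A=0
A+T = 0, G+C = 13
Tm = 4·13 + 2·0 = 52 + 0 = 52°C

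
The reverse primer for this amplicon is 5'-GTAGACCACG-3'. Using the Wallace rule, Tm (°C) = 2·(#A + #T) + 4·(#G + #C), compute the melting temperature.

Base counts: G=3, T=1, C=3, A=3
So N_AT = 4 and N_GC = 6.
Tm = 2(4) + 4(6) = 8 + 24 = 32°C

32°C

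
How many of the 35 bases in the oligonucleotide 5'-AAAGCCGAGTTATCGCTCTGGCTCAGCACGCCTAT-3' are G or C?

Base counts: C=11, G=8, A=8, T=8
Total G or C: 8 + 11 = 19

19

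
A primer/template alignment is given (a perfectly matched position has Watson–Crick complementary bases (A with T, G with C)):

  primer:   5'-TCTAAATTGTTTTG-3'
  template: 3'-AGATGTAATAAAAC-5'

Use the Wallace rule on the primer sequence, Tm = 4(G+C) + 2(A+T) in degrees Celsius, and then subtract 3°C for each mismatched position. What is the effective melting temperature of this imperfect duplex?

28°C

Primer base counts: A=3, T=8, G=2, C=1 → A+T=11, G+C=3
Perfect-match Tm = 2(11) + 4(3) = 22 + 12 = 34°C
Mismatches (positions where the bases are not complementary): 2 (at positions 5, 9)
Effective Tm = 34 − 2×3 = 34 − 6 = 28°C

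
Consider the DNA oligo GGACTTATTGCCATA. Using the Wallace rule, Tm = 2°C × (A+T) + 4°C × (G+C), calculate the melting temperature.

42°C

Scanning the sequence gives G=3, A=4, C=3, T=5.
So N_AT = 9 and N_GC = 6.
Tm = 2(9) + 4(6) = 18 + 24 = 42°C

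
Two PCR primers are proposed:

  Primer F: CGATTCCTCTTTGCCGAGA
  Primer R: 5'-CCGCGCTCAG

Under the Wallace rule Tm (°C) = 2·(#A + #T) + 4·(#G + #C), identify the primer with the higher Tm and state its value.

Primer F, 58°C

Primer F: A+T=9, G+C=10 → Tm = 2(9)+4(10) = 58°C
Primer R: A+T=2, G+C=8 → Tm = 2(2)+4(8) = 36°C
58°C vs 36°C → primer F is higher.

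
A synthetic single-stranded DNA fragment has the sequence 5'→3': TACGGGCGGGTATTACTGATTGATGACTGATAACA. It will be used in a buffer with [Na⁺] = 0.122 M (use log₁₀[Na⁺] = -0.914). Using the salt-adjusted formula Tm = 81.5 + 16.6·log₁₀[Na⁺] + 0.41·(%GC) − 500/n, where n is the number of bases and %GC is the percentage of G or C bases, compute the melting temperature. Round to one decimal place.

Length n = 35. C=5, G=10, T=10, A=10
G+C = 15, so %GC = 15/35 × 100 = 42.857%
Salt term: 16.6 × (-0.914) = -15.172
GC term: 0.41 × 42.857 = 17.571; length term: −500/35 = −14.286
Tm = 81.5 + (-15.172) + 17.571 − 14.286 = 69.613 → 69.6°C

69.6°C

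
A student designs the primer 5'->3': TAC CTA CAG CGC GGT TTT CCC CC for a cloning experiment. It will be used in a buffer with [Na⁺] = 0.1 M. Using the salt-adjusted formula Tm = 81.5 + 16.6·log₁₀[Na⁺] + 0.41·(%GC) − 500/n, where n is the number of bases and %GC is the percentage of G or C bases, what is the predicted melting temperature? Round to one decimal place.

Length n = 23. Counting bases: G=4, C=10, T=6, A=3
G+C = 14, so %GC = 14/23 × 100 = 60.87%
Salt term: 16.6 × (-1) = -16.6
GC term: 0.41 × 60.87 = 24.957; length term: −500/23 = −21.739
Tm = 81.5 + (-16.6) + 24.957 − 21.739 = 68.118 → 68.1°C

68.1°C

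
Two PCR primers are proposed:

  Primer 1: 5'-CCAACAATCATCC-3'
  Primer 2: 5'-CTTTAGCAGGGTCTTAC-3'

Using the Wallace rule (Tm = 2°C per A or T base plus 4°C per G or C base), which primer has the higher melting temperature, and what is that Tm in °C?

Primer 2, 50°C

Primer 1: A+T=7, G+C=6 → Tm = 2(7)+4(6) = 38°C
Primer 2: A+T=9, G+C=8 → Tm = 2(9)+4(8) = 50°C
38°C vs 50°C → primer 2 is higher.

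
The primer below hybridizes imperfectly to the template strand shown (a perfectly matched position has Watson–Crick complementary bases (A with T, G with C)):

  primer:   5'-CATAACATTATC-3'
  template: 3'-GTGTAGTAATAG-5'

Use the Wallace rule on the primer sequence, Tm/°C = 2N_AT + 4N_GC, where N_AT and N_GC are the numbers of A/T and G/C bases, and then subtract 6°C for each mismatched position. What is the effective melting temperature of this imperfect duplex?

Primer base counts: A=5, T=4, G=0, C=3 → A+T=9, G+C=3
Perfect-match Tm = 2(9) + 4(3) = 18 + 12 = 30°C
Mismatches (positions where the bases are not complementary): 2 (at positions 3, 5)
Effective Tm = 30 − 2×6 = 30 − 12 = 18°C

18°C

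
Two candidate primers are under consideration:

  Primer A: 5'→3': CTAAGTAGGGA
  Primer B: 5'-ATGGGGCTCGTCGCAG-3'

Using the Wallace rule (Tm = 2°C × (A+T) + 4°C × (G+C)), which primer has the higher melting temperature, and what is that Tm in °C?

Primer B, 54°C

Primer A: A+T=6, G+C=5 → Tm = 2(6)+4(5) = 32°C
Primer B: A+T=5, G+C=11 → Tm = 2(5)+4(11) = 54°C
32°C vs 54°C → primer B is higher.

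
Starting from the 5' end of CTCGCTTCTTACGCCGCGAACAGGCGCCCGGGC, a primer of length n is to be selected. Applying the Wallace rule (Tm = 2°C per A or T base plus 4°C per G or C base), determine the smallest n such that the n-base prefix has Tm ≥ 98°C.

First 28 bases: CTCGCTTCTTACGCCGCGAACAGGCGCC → Tm = 94°C (< 98°C)
First 29 bases: CTCGCTTCTTACGCCGCGAACAGGCGCCC → Tm = 98°C (≥ 98°C)
Since every base adds ≥2°C, Tm only increases with n, so the threshold is first crossed at n = 29.

n = 29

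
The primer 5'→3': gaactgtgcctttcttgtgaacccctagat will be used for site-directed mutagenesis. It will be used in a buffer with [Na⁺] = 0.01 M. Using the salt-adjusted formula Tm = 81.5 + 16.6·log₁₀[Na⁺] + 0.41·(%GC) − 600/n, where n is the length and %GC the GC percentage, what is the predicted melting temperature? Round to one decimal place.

47.4°C

Length n = 30. Base counts: G=6, T=10, A=6, C=8
G+C = 14, so %GC = 14/30 × 100 = 46.667%
Salt term: 16.6 × (-2) = -33.2
GC term: 0.41 × 46.667 = 19.133; length term: −600/30 = −20
Tm = 81.5 + (-33.2) + 19.133 − 20 = 47.433 → 47.4°C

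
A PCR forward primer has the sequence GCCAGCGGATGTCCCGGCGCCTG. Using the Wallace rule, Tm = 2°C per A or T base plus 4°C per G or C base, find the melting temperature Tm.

Scanning the sequence gives G=9, T=3, C=9, A=2.
AT pairs contribute 5, GC pairs contribute 18.
Tm = 2×5 + 4×18 = 82°C

82°C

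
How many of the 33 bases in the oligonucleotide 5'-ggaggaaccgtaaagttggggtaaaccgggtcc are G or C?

19

G=13, T=5, C=6, A=9
G+C = 13 + 6 = 19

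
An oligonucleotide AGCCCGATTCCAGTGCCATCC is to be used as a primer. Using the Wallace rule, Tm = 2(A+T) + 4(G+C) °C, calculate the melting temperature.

T=4, A=4, G=4, C=9
So N_AT = 8 and N_GC = 13.
Tm = 2(8) + 4(13) = 16 + 52 = 68°C

68°C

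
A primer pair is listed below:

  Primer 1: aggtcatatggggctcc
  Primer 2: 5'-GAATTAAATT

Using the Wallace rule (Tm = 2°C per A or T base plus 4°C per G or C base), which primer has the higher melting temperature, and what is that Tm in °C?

Primer 1, 54°C

Primer 1: A+T=7, G+C=10 → Tm = 2(7)+4(10) = 54°C
Primer 2: A+T=9, G+C=1 → Tm = 2(9)+4(1) = 22°C
54°C vs 22°C → primer 1 is higher.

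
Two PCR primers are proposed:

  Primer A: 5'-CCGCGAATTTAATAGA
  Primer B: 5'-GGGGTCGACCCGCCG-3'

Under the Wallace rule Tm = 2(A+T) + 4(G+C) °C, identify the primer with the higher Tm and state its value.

Primer A: A+T=10, G+C=6 → Tm = 2(10)+4(6) = 44°C
Primer B: A+T=2, G+C=13 → Tm = 2(2)+4(13) = 56°C
44°C vs 56°C → primer B is higher.

Primer B, 56°C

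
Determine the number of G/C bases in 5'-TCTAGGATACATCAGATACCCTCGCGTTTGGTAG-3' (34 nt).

Scanning the sequence gives C=8, A=8, G=8, T=10.
Total G or C: 8 + 8 = 16

16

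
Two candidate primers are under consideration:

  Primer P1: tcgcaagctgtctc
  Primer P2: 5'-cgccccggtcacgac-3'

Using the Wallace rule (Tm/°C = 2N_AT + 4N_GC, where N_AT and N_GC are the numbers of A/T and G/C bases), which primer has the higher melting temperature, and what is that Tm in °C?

Primer P2, 54°C

Primer P1: A+T=6, G+C=8 → Tm = 2(6)+4(8) = 44°C
Primer P2: A+T=3, G+C=12 → Tm = 2(3)+4(12) = 54°C
44°C vs 54°C → primer P2 is higher.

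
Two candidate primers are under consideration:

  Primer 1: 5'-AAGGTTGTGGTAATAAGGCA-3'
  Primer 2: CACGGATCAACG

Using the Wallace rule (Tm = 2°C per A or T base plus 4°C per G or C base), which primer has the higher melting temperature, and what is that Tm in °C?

Primer 1, 56°C

Primer 1: A+T=12, G+C=8 → Tm = 2(12)+4(8) = 56°C
Primer 2: A+T=5, G+C=7 → Tm = 2(5)+4(7) = 38°C
56°C vs 38°C → primer 1 is higher.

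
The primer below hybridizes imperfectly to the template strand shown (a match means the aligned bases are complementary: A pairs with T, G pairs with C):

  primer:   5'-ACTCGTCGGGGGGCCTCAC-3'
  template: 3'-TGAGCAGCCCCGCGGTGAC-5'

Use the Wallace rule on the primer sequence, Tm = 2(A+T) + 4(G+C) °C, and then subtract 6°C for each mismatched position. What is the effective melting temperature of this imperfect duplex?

Primer base counts: A=2, T=3, G=7, C=7 → A+T=5, G+C=14
Perfect-match Tm = 2(5) + 4(14) = 10 + 56 = 66°C
Mismatches (positions where the bases are not complementary): 4 (at positions 12, 16, 18, 19)
Effective Tm = 66 − 4×6 = 66 − 24 = 42°C

42°C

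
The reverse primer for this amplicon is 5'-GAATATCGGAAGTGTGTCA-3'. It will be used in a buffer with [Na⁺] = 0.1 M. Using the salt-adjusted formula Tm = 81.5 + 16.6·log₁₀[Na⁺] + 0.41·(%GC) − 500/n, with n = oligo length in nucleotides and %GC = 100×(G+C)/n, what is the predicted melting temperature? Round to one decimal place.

55.8°C

Length n = 19. Counting bases: G=6, T=5, A=6, C=2
G+C = 8, so %GC = 8/19 × 100 = 42.105%
Salt term: 16.6 × (-1) = -16.6
GC term: 0.41 × 42.105 = 17.263; length term: −500/19 = −26.316
Tm = 81.5 + (-16.6) + 17.263 − 26.316 = 55.847 → 55.8°C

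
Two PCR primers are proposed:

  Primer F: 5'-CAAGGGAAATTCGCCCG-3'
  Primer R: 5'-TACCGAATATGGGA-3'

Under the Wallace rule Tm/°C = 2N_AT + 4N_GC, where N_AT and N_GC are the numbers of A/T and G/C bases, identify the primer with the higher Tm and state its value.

Primer F: A+T=7, G+C=10 → Tm = 2(7)+4(10) = 54°C
Primer R: A+T=8, G+C=6 → Tm = 2(8)+4(6) = 40°C
54°C vs 40°C → primer F is higher.

Primer F, 54°C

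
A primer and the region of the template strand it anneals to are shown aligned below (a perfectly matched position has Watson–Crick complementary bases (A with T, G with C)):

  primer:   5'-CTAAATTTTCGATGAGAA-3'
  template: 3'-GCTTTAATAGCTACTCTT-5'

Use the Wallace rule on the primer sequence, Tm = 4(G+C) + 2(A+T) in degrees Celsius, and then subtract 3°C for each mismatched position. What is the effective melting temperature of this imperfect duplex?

40°C

Primer base counts: A=7, T=6, G=3, C=2 → A+T=13, G+C=5
Perfect-match Tm = 2(13) + 4(5) = 26 + 20 = 46°C
Mismatches (positions where the bases are not complementary): 2 (at positions 2, 8)
Effective Tm = 46 − 2×3 = 46 − 6 = 40°C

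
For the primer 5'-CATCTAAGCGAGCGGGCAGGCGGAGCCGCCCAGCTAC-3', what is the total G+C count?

Scanning the sequence gives G=13, T=3, A=8, C=13.
G+C = 13 + 13 = 26

26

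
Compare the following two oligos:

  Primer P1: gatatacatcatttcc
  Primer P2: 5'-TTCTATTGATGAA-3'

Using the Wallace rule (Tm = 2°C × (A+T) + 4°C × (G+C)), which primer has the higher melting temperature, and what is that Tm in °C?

Primer P1: A+T=11, G+C=5 → Tm = 2(11)+4(5) = 42°C
Primer P2: A+T=10, G+C=3 → Tm = 2(10)+4(3) = 32°C
42°C vs 32°C → primer P1 is higher.

Primer P1, 42°C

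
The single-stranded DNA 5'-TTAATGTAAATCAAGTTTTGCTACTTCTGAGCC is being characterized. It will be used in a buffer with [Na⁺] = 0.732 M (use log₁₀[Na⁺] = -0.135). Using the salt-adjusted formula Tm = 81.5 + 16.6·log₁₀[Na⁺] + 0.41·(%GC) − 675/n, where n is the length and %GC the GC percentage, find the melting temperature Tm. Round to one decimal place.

72.5°C

Length n = 33. Counting bases: T=13, G=5, C=6, A=9
G+C = 11, so %GC = 11/33 × 100 = 33.333%
Salt term: 16.6 × (-0.135) = -2.241
GC term: 0.41 × 33.333 = 13.667; length term: −675/33 = −20.455
Tm = 81.5 + (-2.241) + 13.667 − 20.455 = 72.471 → 72.5°C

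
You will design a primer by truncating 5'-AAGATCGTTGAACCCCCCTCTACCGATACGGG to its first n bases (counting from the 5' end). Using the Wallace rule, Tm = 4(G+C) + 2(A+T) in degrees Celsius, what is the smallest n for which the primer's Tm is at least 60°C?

First 19 bases: AAGATCGTTGAACCCCCCT → Tm = 58°C (< 60°C)
First 20 bases: AAGATCGTTGAACCCCCCTC → Tm = 62°C (≥ 60°C)
Since every base adds ≥2°C, Tm only increases with n, so the threshold is first crossed at n = 20.

n = 20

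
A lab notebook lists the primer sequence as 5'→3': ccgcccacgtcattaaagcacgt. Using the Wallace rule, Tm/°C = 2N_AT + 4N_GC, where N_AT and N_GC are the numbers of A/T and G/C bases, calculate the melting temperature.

T=4, A=6, C=9, G=4
A+T = 10, G+C = 13
Tm = 2×10 + 4×13 = 72°C

72°C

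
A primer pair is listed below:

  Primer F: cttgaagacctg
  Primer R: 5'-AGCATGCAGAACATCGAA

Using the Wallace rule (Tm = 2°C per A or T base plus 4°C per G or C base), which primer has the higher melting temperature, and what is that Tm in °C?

Primer F: A+T=6, G+C=6 → Tm = 2(6)+4(6) = 36°C
Primer R: A+T=10, G+C=8 → Tm = 2(10)+4(8) = 52°C
36°C vs 52°C → primer R is higher.

Primer R, 52°C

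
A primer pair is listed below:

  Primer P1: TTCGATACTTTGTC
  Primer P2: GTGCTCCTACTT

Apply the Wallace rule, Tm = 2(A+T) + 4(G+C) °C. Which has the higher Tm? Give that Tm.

Primer P1, 38°C

Primer P1: A+T=9, G+C=5 → Tm = 2(9)+4(5) = 38°C
Primer P2: A+T=6, G+C=6 → Tm = 2(6)+4(6) = 36°C
38°C vs 36°C → primer P1 is higher.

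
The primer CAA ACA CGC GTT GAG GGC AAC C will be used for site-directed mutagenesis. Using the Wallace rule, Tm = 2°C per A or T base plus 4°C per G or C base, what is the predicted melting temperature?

A=7, T=2, C=7, G=6
A+T = 9, G+C = 13
Tm = 2(9) + 4(13) = 18 + 52 = 70°C

70°C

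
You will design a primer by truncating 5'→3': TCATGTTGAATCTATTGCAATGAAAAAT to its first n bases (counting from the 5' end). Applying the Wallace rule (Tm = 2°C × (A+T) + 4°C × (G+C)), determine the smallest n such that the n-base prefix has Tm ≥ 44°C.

First 16 bases: TCATGTTGAATCTATT → Tm = 40°C (< 44°C)
First 17 bases: TCATGTTGAATCTATTG → Tm = 44°C (≥ 44°C)
Each additional base adds 2°C (A/T) or 4°C (G/C), so Tm is non-decreasing in n; n = 17 is the first length to reach 44°C.

n = 17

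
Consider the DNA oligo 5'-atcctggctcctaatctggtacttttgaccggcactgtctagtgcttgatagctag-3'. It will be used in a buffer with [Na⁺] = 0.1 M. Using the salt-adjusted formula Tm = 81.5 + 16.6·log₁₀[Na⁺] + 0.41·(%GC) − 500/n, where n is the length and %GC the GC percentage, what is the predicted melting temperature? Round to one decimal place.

Length n = 56. Scanning the sequence gives C=14, A=10, T=19, G=13.
G+C = 27, so %GC = 27/56 × 100 = 48.214%
Salt term: 16.6 × (-1) = -16.6
GC term: 0.41 × 48.214 = 19.768; length term: −500/56 = −8.929
Tm = 81.5 + (-16.6) + 19.768 − 8.929 = 75.739 → 75.7°C

75.7°C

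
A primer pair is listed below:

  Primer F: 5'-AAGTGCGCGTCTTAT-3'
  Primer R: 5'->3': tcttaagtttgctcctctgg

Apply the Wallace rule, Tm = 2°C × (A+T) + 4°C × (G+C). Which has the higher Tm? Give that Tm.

Primer F: A+T=8, G+C=7 → Tm = 2(8)+4(7) = 44°C
Primer R: A+T=11, G+C=9 → Tm = 2(11)+4(9) = 58°C
44°C vs 58°C → primer R is higher.

Primer R, 58°C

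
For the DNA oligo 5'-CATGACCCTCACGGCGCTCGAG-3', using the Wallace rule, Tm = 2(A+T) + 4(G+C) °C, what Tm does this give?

T=3, A=4, C=9, G=6
So N_AT = 7 and N_GC = 15.
Tm = 2(7) + 4(15) = 14 + 60 = 74°C

74°C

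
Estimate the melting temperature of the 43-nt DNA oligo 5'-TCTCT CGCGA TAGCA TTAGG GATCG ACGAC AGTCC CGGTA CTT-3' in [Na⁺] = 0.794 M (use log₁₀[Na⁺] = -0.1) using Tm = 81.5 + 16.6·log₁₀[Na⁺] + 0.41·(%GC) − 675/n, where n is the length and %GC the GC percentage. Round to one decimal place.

Length n = 43. Base counts: T=11, A=9, C=12, G=11
G+C = 23, so %GC = 23/43 × 100 = 53.488%
Salt term: 16.6 × (-0.1) = -1.66
GC term: 0.41 × 53.488 = 21.93; length term: −675/43 = −15.698
Tm = 81.5 + (-1.66) + 21.93 − 15.698 = 86.072 → 86.1°C

86.1°C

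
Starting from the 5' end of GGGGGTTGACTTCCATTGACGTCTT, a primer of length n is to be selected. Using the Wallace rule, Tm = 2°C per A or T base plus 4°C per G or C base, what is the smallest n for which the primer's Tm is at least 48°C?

First 14 bases: GGGGGTTGACTTCC → Tm = 46°C (< 48°C)
First 15 bases: GGGGGTTGACTTCCA → Tm = 48°C (≥ 48°C)
Each additional base adds 2°C (A/T) or 4°C (G/C), so Tm is non-decreasing in n; n = 15 is the first length to reach 48°C.

n = 15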